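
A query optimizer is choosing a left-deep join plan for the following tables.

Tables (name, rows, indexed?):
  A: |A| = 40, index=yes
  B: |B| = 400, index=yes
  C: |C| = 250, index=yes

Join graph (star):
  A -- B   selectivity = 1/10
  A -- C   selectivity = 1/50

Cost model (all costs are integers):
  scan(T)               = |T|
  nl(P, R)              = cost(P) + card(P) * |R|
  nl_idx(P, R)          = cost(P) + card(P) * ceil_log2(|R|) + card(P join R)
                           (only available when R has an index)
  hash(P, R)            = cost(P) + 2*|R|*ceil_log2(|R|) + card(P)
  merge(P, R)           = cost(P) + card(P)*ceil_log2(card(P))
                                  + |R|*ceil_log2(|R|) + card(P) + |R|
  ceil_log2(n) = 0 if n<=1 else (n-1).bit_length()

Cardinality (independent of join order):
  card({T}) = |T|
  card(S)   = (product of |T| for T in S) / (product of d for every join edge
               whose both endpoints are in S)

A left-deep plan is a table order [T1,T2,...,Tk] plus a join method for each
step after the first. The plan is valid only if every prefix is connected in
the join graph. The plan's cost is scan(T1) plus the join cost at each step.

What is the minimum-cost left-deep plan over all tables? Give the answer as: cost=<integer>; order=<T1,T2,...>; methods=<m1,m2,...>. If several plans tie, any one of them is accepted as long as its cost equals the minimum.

cost=6360; order=A,C,B; methods=nl_idx,merge

Selinger DP (subsets sized 1..n):
  {A}: scan cost=40, card=40
  {B}: scan cost=400, card=400
  {C}: scan cost=250, card=250
  {AB}: card=1600; try (A,hash)→1280, (B,nl_idx)→2000, (B,merge)→4320, (A,nl_idx)→4400, (A,merge)→4680, (B,hash)→7280 …(+2); best=1280 via (A,hash)
  {AC}: card=200; try (C,nl_idx)→560, (A,hash)→980, (A,nl_idx)→1950, (C,merge)→2570, (A,merge)→2780, (C,hash)→4080 …(+2); best=560 via (C,nl_idx)
  {ABC}: card=8000; try (B,merge)→6360, (C,hash)→6880, (B,hash)→7960, (B,nl_idx)→10360, (C,nl_idx)→22080, (C,merge)→22730 …(+2); best=6360 via (B,merge)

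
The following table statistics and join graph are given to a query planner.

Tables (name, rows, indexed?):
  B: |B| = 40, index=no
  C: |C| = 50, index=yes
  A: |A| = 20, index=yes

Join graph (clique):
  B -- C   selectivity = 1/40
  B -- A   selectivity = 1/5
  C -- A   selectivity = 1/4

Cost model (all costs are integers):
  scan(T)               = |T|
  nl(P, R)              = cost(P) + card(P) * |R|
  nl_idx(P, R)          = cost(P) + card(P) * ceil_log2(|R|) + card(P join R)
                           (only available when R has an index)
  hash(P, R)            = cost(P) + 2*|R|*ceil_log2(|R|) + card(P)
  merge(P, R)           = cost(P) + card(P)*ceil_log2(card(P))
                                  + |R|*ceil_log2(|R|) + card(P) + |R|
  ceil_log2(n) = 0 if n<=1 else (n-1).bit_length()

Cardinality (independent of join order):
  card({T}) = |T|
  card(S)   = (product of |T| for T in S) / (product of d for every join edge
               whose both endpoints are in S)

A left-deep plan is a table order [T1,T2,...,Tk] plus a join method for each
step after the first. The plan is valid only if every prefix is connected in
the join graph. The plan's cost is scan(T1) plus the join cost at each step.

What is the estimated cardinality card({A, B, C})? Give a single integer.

Tables in S: A(20), B(40), C(50)
Edges inside S: B-C(d=40), B-A(d=5), C-A(d=4)
numerator = 20 * 40 * 50 = 40000
denominator = 40 * 5 * 4 = 800
card(S) = 40000 / 800 = 50

50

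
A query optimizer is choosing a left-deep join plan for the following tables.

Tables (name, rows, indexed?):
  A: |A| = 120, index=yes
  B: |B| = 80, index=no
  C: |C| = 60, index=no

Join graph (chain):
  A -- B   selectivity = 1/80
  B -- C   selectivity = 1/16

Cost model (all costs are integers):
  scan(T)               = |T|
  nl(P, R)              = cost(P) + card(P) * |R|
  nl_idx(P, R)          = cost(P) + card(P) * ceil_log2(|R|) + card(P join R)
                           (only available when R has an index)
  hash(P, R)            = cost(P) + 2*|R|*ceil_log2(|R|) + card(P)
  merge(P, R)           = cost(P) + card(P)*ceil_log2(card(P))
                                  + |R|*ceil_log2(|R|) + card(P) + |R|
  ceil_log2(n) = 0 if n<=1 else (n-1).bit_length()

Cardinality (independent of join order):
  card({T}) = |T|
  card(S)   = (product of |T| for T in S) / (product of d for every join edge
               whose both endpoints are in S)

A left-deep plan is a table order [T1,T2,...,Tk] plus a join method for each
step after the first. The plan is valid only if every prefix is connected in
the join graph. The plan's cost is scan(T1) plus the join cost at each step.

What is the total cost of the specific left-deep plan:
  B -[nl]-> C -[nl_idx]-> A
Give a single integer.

7430

step 1: scan B: cost=80, card=80
step 2: join C via nl
    card(P join C) = 80*60/(16) = 300
    cost = 80 + 80*60 = 4880
step 3: join A via nl_idx
    card(P join A) = 300*120/(80) = 450
    cost = 4880 + 300*7 + 450 = 7430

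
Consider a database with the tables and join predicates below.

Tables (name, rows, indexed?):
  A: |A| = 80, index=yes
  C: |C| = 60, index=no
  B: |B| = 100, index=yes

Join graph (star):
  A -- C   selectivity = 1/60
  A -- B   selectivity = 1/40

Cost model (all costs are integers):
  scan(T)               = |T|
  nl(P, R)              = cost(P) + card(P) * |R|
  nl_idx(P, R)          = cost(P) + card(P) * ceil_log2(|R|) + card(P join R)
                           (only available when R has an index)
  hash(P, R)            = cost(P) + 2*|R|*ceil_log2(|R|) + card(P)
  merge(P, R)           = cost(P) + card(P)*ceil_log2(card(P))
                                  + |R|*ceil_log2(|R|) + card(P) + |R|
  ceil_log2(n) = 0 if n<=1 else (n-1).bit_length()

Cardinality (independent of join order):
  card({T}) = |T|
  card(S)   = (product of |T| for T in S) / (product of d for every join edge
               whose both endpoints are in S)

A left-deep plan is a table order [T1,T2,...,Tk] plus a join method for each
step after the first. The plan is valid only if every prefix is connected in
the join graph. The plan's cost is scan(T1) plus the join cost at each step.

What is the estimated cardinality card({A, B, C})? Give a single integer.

200

Tables in S: A(80), B(100), C(60)
Edges inside S: A-C(d=60), A-B(d=40)
numerator = 80 * 100 * 60 = 480000
denominator = 60 * 40 = 2400
card(S) = 480000 / 2400 = 200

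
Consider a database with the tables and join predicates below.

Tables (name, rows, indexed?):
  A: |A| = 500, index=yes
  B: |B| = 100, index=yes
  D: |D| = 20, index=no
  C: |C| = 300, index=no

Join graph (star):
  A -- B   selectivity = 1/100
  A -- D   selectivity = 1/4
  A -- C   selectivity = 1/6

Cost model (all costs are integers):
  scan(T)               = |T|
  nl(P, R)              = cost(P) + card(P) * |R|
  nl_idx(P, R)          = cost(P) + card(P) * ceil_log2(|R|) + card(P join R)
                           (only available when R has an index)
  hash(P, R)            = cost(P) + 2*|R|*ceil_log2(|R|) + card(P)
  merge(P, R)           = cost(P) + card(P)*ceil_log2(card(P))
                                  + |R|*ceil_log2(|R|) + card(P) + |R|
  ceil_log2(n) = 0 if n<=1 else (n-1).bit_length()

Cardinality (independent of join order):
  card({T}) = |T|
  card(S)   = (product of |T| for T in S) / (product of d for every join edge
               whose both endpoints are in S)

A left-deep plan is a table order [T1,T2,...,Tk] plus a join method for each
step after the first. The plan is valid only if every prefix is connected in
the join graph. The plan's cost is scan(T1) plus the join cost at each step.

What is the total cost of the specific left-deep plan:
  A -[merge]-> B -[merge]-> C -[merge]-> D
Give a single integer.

step 1: scan A: cost=500, card=500
step 2: join B via merge
    card(P join B) = 500*100/(100) = 500
    cost = 500 + 500*9 + 100*7 + 500 + 100 = 6300
step 3: join C via merge
    card(P join C) = 500*300/(6) = 25000
    cost = 6300 + 500*9 + 300*9 + 500 + 300 = 14300
step 4: join D via merge
    card(P join D) = 25000*20/(4) = 125000
    cost = 14300 + 25000*15 + 20*5 + 25000 + 20 = 414420

414420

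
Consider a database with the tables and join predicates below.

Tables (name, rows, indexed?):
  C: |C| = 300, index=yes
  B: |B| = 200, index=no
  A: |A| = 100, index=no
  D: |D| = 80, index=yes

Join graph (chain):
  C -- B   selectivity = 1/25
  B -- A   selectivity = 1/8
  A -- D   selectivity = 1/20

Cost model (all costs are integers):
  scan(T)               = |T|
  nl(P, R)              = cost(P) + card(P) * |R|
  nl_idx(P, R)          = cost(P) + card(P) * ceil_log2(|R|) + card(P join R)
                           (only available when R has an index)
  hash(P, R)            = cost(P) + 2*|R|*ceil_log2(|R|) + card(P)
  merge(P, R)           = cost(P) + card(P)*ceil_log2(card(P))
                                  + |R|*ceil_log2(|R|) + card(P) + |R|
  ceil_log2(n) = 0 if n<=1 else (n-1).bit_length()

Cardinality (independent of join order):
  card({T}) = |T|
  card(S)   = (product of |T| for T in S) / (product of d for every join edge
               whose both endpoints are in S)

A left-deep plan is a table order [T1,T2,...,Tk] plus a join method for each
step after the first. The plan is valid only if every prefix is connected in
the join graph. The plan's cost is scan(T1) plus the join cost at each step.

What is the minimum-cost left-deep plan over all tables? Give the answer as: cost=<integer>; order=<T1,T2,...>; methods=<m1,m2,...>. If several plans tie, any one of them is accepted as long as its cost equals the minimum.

cost=20200; order=A,D,B,C; methods=nl_idx,hash,hash

Selinger DP (subsets sized 1..n):
  {C}: scan cost=300, card=300
  {B}: scan cost=200, card=200
  {A}: scan cost=100, card=100
  {D}: scan cost=80, card=80
  {BC}: card=2400; try (B,hash)→3800, (C,nl_idx)→4400, (C,merge)→5000, (B,merge)→5100, (C,hash)→5800, (C,nl)→60200 …(+1); best=3800 via (B,hash)
  {AB}: card=2500; try (A,hash)→1800, (B,merge)→2700, (A,merge)→2800, (B,hash)→3400, (B,nl)→20100, (A,nl)→20200; best=1800 via (A,hash)
  {AD}: card=400; try (D,nl_idx)→1200, (D,hash)→1320, (A,merge)→1520, (D,merge)→1540, (A,hash)→1560, (A,nl)→8080 …(+1); best=1200 via (D,nl_idx)
  {ABC}: card=30000; try (A,hash)→7600, (C,hash)→9700, (A,merge)→35800, (C,merge)→37300, (C,nl_idx)→54300, (A,nl)→243800 …(+1); best=7600 via (A,hash)
  {ABD}: card=10000; try (B,hash)→4800, (D,hash)→5420, (B,merge)→7000, (D,nl_idx)→29300, (D,merge)→34940, (B,nl)→81200 …(+1); best=4800 via (B,hash)
  {ABCD}: card=120000; try (C,hash)→20200, (D,hash)→38720, (C,merge)→157800, (C,nl_idx)→214800, (D,nl_idx)→337600, (D,merge)→488240 …(+2); best=20200 via (C,hash)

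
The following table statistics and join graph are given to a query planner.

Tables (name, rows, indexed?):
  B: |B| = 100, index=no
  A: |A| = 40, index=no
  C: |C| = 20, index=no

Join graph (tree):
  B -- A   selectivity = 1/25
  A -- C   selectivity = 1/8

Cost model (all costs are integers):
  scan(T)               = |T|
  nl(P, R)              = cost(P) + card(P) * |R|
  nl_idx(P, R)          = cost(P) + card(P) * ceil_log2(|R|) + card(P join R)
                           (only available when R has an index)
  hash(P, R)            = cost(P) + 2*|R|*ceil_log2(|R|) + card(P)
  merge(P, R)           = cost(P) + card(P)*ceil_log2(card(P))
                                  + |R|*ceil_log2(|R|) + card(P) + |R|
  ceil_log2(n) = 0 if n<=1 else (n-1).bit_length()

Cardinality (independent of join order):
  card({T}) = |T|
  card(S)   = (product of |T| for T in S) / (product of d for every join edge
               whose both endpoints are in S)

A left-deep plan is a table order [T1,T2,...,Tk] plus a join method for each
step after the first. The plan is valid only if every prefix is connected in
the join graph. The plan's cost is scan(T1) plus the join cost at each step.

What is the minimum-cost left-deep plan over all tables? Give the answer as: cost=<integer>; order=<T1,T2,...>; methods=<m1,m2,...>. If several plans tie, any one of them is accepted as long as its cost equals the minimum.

cost=1040; order=B,A,C; methods=hash,hash

Selinger DP (subsets sized 1..n):
  {B}: scan cost=100, card=100
  {A}: scan cost=40, card=40
  {C}: scan cost=20, card=20
  {AB}: card=160; try (A,hash)→680, (B,merge)→1120, (A,merge)→1180, (B,hash)→1480, (B,nl)→4040, (A,nl)→4100; best=680 via (A,hash)
  {AC}: card=100; try (C,hash)→280, (A,merge)→420, (C,merge)→440, (A,hash)→520, (A,nl)→820, (C,nl)→840; best=280 via (C,hash)
  {ABC}: card=400; try (C,hash)→1040, (B,hash)→1780, (B,merge)→1880, (C,merge)→2240, (C,nl)→3880, (B,nl)→10280; best=1040 via (C,hash)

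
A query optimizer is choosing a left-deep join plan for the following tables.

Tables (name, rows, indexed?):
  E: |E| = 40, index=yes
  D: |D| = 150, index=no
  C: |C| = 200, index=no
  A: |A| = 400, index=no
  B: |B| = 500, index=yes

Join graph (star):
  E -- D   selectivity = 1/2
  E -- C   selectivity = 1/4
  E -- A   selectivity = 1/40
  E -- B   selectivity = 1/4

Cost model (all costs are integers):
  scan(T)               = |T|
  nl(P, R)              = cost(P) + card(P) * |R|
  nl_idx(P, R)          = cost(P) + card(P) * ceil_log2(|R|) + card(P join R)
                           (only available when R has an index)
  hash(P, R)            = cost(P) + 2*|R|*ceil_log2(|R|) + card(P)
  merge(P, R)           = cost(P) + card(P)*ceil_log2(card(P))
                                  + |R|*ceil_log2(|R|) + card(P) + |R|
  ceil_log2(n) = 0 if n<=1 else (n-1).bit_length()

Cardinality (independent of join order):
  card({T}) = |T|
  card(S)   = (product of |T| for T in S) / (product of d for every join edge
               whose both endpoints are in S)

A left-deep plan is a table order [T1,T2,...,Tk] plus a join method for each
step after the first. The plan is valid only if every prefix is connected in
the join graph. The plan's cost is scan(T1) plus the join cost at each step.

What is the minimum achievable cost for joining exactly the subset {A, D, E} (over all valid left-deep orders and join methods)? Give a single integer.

Selinger DP over subsets of {A,D,E}:
  {E}: scan cost=40, card=40
  {D}: scan cost=150, card=150
  {A}: scan cost=400, card=400
  {DE}: card=3000; try (E,hash)→780, (D,merge)→1670, (E,merge)→1780, (D,hash)→2480, (E,nl_idx)→4050, (D,nl)→6040 …(+1); best=780 via (E,hash)
  {AE}: card=400; try (E,hash)→1280, (E,nl_idx)→3200, (A,merge)→4320, (E,merge)→4680, (A,hash)→7280, (A,nl)→16040 …(+1); best=1280 via (E,hash)
  {ADE}: card=30000; try (D,hash)→4080, (D,merge)→6630, (A,hash)→10980, (A,merge)→43780, (D,nl)→61280, (A,nl)→1200780; best=4080 via (D,hash)

4080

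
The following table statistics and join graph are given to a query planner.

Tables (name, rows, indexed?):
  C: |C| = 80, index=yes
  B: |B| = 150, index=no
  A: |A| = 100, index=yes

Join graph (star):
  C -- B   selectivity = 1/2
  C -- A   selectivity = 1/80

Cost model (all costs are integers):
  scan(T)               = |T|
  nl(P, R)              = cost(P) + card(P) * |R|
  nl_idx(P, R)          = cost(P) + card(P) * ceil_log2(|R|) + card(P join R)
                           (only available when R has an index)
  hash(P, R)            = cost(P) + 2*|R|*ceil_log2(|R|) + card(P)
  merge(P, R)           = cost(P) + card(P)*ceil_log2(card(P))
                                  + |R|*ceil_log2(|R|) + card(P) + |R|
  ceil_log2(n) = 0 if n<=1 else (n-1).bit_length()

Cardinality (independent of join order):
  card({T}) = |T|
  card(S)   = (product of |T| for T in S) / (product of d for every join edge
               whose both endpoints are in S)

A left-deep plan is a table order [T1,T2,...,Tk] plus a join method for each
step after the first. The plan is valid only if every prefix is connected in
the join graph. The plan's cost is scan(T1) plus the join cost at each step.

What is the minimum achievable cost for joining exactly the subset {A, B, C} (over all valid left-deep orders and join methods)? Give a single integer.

Selinger DP over subsets of {A,B,C}:
  {C}: scan cost=80, card=80
  {B}: scan cost=150, card=150
  {A}: scan cost=100, card=100
  {BC}: card=6000; try (C,hash)→1420, (B,merge)→2070, (C,merge)→2140, (B,hash)→2560, (C,nl_idx)→7200, (B,nl)→12080 …(+1); best=1420 via (C,hash)
  {AC}: card=100; try (A,nl_idx)→740, (C,nl_idx)→900, (C,hash)→1320, (A,merge)→1520, (C,merge)→1540, (A,hash)→1560 …(+2); best=740 via (A,nl_idx)
  {ABC}: card=7500; try (B,merge)→2890, (B,hash)→3240, (A,hash)→8820, (B,nl)→15740, (A,nl_idx)→50920, (A,merge)→86220 …(+1); best=2890 via (B,merge)

2890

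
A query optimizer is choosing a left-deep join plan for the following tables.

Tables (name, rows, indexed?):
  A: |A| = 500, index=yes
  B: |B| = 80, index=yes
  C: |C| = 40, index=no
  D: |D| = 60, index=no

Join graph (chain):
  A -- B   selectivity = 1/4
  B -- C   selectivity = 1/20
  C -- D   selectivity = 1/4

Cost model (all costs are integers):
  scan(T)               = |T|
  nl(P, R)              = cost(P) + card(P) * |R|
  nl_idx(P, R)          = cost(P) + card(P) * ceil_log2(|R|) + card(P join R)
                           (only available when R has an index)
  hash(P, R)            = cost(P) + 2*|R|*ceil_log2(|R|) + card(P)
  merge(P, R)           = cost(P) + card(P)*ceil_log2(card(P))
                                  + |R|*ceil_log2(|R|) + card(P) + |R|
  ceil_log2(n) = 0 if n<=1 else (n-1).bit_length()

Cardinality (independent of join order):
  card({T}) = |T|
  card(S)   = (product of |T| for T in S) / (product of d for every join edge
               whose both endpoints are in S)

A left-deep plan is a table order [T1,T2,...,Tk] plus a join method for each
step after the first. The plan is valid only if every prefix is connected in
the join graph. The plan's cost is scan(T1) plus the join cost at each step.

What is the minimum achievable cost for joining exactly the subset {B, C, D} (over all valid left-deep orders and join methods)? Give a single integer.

1360

Selinger DP over subsets of {B,C,D}:
  {B}: scan cost=80, card=80
  {C}: scan cost=40, card=40
  {D}: scan cost=60, card=60
  {BC}: card=160; try (B,nl_idx)→480, (C,hash)→640, (B,merge)→960, (C,merge)→1000, (B,hash)→1200, (B,nl)→3240 …(+1); best=480 via (B,nl_idx)
  {CD}: card=600; try (C,hash)→600, (D,merge)→740, (C,merge)→760, (D,hash)→800, (D,nl)→2440, (C,nl)→2460; best=600 via (C,hash)
  {BCD}: card=2400; try (D,hash)→1360, (B,hash)→2320, (D,merge)→2340, (B,nl_idx)→7200, (B,merge)→7840, (D,nl)→10080 …(+1); best=1360 via (D,hash)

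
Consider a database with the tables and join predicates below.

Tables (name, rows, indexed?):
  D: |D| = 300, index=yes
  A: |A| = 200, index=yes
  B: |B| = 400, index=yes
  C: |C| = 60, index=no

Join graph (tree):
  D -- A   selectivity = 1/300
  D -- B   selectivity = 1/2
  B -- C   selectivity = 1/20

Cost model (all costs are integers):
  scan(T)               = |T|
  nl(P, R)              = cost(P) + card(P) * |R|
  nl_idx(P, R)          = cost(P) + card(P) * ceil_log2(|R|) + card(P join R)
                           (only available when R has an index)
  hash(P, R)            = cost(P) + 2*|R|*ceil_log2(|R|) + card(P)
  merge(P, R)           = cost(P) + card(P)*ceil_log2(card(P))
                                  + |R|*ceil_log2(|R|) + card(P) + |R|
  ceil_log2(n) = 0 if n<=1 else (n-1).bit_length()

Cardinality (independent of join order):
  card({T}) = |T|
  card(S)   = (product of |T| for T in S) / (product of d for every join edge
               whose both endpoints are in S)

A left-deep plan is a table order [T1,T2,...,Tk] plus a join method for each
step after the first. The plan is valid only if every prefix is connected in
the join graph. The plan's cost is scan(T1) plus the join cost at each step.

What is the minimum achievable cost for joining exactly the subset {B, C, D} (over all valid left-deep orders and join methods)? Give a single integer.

Selinger DP over subsets of {B,C,D}:
  {D}: scan cost=300, card=300
  {B}: scan cost=400, card=400
  {C}: scan cost=60, card=60
  {BD}: card=60000; try (D,hash)→6200, (B,merge)→7300, (D,merge)→7400, (B,hash)→7800, (B,nl_idx)→63000, (D,nl_idx)→64000 …(+2); best=6200 via (D,hash)
  {BC}: card=1200; try (C,hash)→1520, (B,nl_idx)→1800, (B,merge)→4480, (C,merge)→4820, (B,hash)→7320, (B,nl)→24060 …(+1); best=1520 via (C,hash)
  {BCD}: card=180000; try (D,hash)→8120, (D,merge)→18920, (C,hash)→66920, (D,nl_idx)→192320, (D,nl)→361520, (C,merge)→1026620 …(+1); best=8120 via (D,hash)

8120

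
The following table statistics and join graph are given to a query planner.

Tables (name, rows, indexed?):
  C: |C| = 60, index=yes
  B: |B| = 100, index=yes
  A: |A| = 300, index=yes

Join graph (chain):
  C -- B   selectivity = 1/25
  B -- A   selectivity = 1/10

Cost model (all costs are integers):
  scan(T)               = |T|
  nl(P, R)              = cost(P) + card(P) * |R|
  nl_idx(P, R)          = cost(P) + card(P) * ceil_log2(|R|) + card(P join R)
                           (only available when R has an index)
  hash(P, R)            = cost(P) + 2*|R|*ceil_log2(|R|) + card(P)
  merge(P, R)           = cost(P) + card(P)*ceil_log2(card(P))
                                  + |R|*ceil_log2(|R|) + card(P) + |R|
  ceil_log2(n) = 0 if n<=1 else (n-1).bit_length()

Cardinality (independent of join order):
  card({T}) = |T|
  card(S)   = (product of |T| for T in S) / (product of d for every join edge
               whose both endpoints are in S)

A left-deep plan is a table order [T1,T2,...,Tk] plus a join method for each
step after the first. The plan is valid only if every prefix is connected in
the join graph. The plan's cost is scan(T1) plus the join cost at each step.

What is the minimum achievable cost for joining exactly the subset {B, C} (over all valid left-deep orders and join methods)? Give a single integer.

720

Selinger DP over subsets of {B,C}:
  {C}: scan cost=60, card=60
  {B}: scan cost=100, card=100
  {BC}: card=240; try (B,nl_idx)→720, (C,hash)→920, (C,nl_idx)→940, (B,merge)→1280, (C,merge)→1320, (B,hash)→1520 …(+2); best=720 via (B,nl_idx)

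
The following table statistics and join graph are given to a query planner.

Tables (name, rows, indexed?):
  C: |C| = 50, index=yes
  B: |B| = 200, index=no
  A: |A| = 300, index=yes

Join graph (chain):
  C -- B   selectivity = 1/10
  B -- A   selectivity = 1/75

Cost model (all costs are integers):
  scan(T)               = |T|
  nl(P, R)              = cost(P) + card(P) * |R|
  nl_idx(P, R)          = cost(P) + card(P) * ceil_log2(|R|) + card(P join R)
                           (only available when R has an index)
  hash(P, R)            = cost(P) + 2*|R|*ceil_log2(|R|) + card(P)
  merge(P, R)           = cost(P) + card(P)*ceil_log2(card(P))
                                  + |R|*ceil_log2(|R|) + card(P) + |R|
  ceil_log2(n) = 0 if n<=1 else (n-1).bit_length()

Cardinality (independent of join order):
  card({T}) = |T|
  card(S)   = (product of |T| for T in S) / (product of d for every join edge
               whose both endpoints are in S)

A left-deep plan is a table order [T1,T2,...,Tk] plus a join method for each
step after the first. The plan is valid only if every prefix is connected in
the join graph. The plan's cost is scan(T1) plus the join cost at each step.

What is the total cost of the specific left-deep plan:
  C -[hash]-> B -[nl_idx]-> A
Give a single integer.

16300

step 1: scan C: cost=50, card=50
step 2: join B via hash
    card(P join B) = 50*200/(10) = 1000
    cost = 50 + 2*200*8 + 50 = 3300
step 3: join A via nl_idx
    card(P join A) = 1000*300/(75) = 4000
    cost = 3300 + 1000*9 + 4000 = 16300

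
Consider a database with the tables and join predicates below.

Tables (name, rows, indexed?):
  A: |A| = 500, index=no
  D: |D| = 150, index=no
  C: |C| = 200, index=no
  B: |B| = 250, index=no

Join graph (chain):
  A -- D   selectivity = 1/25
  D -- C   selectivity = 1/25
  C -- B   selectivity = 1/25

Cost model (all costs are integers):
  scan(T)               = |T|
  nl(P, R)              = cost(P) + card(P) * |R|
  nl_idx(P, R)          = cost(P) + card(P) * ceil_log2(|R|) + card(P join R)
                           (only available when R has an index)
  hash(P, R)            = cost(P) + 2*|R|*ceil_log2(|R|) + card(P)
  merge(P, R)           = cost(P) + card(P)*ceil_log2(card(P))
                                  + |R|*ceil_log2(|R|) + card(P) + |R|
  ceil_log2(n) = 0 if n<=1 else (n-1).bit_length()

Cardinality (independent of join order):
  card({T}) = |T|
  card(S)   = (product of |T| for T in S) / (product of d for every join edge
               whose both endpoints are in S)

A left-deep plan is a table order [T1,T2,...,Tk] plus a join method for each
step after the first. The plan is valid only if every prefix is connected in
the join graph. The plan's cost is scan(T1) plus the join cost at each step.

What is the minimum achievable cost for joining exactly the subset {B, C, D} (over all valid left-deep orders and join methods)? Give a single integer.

Selinger DP over subsets of {B,C,D}:
  {D}: scan cost=150, card=150
  {C}: scan cost=200, card=200
  {B}: scan cost=250, card=250
  {CD}: card=1200; try (D,hash)→2800, (C,merge)→3300, (D,merge)→3350, (C,hash)→3500, (C,nl)→30150, (D,nl)→30200; best=2800 via (D,hash)
  {BC}: card=2000; try (C,hash)→3700, (B,merge)→4250, (C,merge)→4300, (B,hash)→4400, (B,nl)→50200, (C,nl)→50250; best=3700 via (C,hash)
  {BCD}: card=12000; try (B,hash)→8000, (D,hash)→8100, (B,merge)→19450, (D,merge)→29050, (B,nl)→302800, (D,nl)→303700; best=8000 via (B,hash)

8000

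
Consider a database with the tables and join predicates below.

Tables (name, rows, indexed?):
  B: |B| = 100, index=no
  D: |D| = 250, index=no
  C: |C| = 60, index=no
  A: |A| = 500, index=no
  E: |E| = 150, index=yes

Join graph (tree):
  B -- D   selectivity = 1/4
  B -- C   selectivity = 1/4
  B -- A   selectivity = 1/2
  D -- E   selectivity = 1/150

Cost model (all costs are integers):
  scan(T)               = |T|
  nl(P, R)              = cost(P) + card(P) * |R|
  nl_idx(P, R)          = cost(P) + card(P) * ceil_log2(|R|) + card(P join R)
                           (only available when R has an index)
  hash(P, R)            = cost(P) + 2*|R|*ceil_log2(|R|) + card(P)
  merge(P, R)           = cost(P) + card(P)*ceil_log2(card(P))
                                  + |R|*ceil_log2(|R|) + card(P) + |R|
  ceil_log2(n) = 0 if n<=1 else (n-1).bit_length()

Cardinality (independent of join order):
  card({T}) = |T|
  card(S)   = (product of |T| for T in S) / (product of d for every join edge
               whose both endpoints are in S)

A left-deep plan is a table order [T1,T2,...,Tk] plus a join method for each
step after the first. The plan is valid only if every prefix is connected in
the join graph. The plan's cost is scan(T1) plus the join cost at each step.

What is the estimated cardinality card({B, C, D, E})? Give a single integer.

93750

Tables in S: B(100), C(60), D(250), E(150)
Edges inside S: B-D(d=4), B-C(d=4), D-E(d=150)
numerator = 100 * 60 * 250 * 150 = 225000000
denominator = 4 * 4 * 150 = 2400
card(S) = 225000000 / 2400 = 93750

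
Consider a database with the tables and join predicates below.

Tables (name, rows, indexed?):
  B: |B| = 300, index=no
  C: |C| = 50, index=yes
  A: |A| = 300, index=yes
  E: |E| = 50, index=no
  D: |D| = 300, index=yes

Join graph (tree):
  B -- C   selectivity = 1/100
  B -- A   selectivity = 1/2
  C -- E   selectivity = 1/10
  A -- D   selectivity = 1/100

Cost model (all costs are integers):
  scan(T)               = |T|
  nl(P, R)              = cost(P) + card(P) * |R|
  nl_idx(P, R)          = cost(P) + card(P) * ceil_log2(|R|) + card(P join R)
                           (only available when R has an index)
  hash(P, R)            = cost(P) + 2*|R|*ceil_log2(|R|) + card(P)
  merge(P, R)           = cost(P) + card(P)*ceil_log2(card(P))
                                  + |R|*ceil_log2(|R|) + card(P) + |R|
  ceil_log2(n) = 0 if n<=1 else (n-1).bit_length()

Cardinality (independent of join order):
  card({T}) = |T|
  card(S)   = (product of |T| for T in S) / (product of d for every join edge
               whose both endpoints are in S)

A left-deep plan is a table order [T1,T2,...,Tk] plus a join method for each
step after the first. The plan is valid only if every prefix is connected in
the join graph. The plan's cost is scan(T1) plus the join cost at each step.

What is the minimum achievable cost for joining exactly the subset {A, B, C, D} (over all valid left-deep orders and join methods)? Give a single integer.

Selinger DP over subsets of {A,B,C,D}:
  {B}: scan cost=300, card=300
  {C}: scan cost=50, card=50
  {A}: scan cost=300, card=300
  {D}: scan cost=300, card=300
  {BC}: card=150; try (C,hash)→1200, (C,nl_idx)→2250, (B,merge)→3400, (C,merge)→3650, (B,hash)→5500, (B,nl)→15050 …(+1); best=1200 via (C,hash)
  {AB}: card=45000; try (B,hash)→6000, (A,hash)→6000, (B,merge)→6300, (A,merge)→6300, (A,nl_idx)→48000, (B,nl)→90300 …(+1); best=6000 via (B,hash)
  {AD}: card=900; try (D,nl_idx)→3900, (A,nl_idx)→3900, (D,hash)→6000, (A,hash)→6000, (D,merge)→6300, (A,merge)→6300 …(+2); best=3900 via (D,nl_idx)
  {ABC}: card=22500; try (A,merge)→5550, (A,hash)→6750, (A,nl_idx)→25050, (A,nl)→46200, (C,hash)→51600, (C,nl_idx)→298500 …(+2); best=5550 via (A,merge)
  {ABD}: card=135000; try (B,hash)→10200, (B,merge)→16800, (D,hash)→56400, (B,nl)→273900, (D,nl_idx)→546000, (D,merge)→774000 …(+1); best=10200 via (B,hash)
  {ABCD}: card=67500; try (D,hash)→33450, (C,hash)→145800, (D,nl_idx)→275550, (D,merge)→368550, (C,nl_idx)→887700, (C,merge)→2575550 …(+2); best=33450 via (D,hash)

33450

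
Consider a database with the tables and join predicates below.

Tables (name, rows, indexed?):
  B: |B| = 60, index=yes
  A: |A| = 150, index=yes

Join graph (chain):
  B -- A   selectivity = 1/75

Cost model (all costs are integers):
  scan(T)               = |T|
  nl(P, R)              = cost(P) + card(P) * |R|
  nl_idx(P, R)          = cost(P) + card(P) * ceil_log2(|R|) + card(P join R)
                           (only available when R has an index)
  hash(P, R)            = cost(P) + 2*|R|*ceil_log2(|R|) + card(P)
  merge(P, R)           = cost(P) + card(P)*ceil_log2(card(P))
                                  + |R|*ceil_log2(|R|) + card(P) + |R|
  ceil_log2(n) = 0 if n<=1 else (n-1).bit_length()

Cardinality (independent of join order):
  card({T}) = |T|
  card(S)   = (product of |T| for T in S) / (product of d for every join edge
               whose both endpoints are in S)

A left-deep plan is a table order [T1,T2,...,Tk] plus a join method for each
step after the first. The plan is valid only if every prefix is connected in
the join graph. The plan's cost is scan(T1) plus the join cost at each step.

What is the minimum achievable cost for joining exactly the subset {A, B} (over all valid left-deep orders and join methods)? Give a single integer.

Selinger DP over subsets of {A,B}:
  {B}: scan cost=60, card=60
  {A}: scan cost=150, card=150
  {AB}: card=120; try (A,nl_idx)→660, (B,hash)→1020, (B,nl_idx)→1170, (A,merge)→1830, (B,merge)→1920, (A,hash)→2520 …(+2); best=660 via (A,nl_idx)

660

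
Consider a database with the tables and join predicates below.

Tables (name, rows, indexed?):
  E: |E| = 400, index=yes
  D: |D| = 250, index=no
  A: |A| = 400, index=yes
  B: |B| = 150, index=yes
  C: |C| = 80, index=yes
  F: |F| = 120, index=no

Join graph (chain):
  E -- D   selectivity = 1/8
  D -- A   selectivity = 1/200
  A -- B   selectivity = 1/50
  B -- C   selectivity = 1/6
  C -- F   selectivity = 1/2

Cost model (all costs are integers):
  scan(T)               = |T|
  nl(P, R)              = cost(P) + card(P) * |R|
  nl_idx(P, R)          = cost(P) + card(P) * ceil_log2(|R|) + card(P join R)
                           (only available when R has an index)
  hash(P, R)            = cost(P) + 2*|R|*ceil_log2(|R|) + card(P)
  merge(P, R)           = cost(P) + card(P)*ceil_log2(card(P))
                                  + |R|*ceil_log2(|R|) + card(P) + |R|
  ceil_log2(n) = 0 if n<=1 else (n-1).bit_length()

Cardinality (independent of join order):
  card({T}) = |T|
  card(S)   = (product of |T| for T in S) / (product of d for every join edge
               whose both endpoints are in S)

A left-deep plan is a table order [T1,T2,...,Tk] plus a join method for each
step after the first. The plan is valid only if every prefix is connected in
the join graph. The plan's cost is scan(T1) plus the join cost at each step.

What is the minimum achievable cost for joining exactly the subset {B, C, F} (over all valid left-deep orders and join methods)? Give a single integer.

5100

Selinger DP over subsets of {B,C,F}:
  {B}: scan cost=150, card=150
  {C}: scan cost=80, card=80
  {F}: scan cost=120, card=120
  {BC}: card=2000; try (C,hash)→1420, (B,merge)→2070, (C,merge)→2140, (B,hash)→2560, (B,nl_idx)→2720, (C,nl_idx)→3200 …(+2); best=1420 via (C,hash)
  {CF}: card=4800; try (C,hash)→1360, (F,merge)→1680, (C,merge)→1720, (F,hash)→1840, (C,nl_idx)→5760, (F,nl)→9680 …(+1); best=1360 via (C,hash)
  {BCF}: card=120000; try (F,hash)→5100, (B,hash)→8560, (F,merge)→26380, (B,merge)→69910, (B,nl_idx)→159760, (F,nl)→241420 …(+1); best=5100 via (F,hash)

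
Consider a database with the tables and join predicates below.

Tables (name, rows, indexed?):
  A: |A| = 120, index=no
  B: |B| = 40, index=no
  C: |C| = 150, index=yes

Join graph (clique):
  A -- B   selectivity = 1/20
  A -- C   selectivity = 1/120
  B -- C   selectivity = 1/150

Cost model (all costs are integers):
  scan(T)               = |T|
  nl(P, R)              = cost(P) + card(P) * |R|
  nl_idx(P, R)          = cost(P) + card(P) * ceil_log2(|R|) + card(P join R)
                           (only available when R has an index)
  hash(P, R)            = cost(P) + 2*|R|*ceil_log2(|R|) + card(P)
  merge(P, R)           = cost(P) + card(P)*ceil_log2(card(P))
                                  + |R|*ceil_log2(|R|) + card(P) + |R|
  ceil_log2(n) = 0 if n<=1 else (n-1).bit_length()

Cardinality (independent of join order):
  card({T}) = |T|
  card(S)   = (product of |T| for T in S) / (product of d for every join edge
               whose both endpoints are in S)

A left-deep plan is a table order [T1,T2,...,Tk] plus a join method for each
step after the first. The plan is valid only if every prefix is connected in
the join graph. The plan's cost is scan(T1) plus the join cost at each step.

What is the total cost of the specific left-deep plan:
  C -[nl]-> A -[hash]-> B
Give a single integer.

18780

step 1: scan C: cost=150, card=150
step 2: join A via nl
    card(P join A) = 150*120/(120) = 150
    cost = 150 + 150*120 = 18150
step 3: join B via hash
    card(P join B) = 150*40/(20*150) = 2
    cost = 18150 + 2*40*6 + 150 = 18780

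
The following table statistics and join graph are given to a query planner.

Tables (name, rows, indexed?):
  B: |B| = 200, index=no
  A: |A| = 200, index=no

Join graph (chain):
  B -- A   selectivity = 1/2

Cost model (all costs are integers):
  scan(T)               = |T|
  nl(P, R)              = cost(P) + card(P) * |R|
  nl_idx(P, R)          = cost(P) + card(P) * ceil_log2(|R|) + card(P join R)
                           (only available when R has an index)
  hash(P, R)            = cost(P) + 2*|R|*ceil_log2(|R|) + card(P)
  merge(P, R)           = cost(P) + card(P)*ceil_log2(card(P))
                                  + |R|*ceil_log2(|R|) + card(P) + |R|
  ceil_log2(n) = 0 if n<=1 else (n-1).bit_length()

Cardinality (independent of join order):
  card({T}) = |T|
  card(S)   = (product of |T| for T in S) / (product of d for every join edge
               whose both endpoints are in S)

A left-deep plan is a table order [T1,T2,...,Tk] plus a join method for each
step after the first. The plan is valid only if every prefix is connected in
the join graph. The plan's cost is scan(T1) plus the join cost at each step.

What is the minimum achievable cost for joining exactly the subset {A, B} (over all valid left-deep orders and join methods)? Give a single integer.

Selinger DP over subsets of {A,B}:
  {B}: scan cost=200, card=200
  {A}: scan cost=200, card=200
  {AB}: card=20000; try (B,hash)→3600, (A,hash)→3600, (B,merge)→3800, (A,merge)→3800, (B,nl)→40200, (A,nl)→40200; best=3600 via (B,hash)

3600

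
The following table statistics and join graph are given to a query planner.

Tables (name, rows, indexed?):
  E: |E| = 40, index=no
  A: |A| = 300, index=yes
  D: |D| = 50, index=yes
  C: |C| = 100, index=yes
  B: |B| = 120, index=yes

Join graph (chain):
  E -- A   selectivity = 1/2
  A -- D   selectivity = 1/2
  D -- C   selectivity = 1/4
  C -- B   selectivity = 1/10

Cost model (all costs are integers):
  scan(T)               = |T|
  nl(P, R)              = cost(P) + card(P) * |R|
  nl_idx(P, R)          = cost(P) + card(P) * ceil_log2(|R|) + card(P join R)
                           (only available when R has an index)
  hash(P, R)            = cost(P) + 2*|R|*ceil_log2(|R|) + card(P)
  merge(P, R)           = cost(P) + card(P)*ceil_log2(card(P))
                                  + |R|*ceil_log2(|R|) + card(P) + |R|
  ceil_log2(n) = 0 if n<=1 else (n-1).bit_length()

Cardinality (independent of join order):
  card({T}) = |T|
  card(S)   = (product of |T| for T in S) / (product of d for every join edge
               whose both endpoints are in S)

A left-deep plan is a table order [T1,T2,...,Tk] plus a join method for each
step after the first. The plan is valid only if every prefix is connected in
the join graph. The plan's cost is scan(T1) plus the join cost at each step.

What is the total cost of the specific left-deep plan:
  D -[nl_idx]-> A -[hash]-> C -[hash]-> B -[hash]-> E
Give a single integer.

step 1: scan D: cost=50, card=50
step 2: join A via nl_idx
    card(P join A) = 50*300/(2) = 7500
    cost = 50 + 50*9 + 7500 = 8000
step 3: join C via hash
    card(P join C) = 7500*100/(4) = 187500
    cost = 8000 + 2*100*7 + 7500 = 16900
step 4: join B via hash
    card(P join B) = 187500*120/(10) = 2250000
    cost = 16900 + 2*120*7 + 187500 = 206080
step 5: join E via hash
    card(P join E) = 2250000*40/(2) = 45000000
    cost = 206080 + 2*40*6 + 2250000 = 2456560

2456560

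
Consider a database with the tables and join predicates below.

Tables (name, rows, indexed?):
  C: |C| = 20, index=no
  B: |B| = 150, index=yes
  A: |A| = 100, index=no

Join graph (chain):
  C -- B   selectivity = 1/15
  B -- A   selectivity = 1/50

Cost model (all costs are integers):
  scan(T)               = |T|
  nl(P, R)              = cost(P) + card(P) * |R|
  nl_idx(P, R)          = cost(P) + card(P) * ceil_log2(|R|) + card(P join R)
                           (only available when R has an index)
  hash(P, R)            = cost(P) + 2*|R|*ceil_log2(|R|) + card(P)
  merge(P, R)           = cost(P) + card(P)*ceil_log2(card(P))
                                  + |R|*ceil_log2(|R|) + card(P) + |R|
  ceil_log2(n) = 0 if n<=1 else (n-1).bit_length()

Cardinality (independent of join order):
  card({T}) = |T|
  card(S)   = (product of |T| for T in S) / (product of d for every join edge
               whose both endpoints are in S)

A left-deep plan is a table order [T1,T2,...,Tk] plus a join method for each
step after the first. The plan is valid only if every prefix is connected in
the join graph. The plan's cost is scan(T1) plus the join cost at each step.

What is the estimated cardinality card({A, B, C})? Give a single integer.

Tables in S: A(100), B(150), C(20)
Edges inside S: C-B(d=15), B-A(d=50)
numerator = 100 * 150 * 20 = 300000
denominator = 15 * 50 = 750
card(S) = 300000 / 750 = 400

400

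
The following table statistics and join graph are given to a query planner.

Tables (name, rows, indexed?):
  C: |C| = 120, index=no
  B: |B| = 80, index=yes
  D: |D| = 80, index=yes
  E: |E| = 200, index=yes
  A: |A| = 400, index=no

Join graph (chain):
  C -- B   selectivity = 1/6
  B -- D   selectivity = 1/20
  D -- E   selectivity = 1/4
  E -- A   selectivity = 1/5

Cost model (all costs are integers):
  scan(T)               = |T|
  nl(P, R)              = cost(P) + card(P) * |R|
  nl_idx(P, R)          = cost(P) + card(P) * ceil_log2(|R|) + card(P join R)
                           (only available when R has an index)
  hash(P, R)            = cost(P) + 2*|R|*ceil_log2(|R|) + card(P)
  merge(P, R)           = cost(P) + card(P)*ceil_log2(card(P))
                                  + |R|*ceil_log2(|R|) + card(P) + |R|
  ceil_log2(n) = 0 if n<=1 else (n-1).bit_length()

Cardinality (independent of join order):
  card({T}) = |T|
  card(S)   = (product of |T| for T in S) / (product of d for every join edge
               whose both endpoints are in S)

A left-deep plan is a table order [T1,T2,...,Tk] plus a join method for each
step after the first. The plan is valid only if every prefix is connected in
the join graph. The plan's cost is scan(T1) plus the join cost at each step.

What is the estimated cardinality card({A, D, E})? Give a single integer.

Tables in S: A(400), D(80), E(200)
Edges inside S: D-E(d=4), E-A(d=5)
numerator = 400 * 80 * 200 = 6400000
denominator = 4 * 5 = 20
card(S) = 6400000 / 20 = 320000

320000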